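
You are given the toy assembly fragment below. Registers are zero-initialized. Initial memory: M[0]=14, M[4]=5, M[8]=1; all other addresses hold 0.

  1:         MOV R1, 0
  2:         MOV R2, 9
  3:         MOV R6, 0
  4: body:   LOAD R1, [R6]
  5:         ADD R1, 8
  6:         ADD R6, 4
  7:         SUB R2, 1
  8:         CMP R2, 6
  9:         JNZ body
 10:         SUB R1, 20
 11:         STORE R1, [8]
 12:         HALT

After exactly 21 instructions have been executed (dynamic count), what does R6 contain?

after MOV R1, 0: R1=0
after MOV R2, 9: R2=9
after MOV R6, 0: R6=0
after LOAD R1, [R6]: R1=M[0]=14
after ADD R1, 8: R1=14+8=22
after ADD R6, 4: R6=0+4=4
after SUB R2, 1: R2=9-1=8
CMP R2, 6  (cmp 8,6)
JNZ body: taken
after LOAD R1, [R6]: R1=M[4]=5
after ADD R1, 8: R1=5+8=13
after ADD R6, 4: R6=4+4=8
after SUB R2, 1: R2=8-1=7
CMP R2, 6  (cmp 7,6)
JNZ body: taken
after LOAD R1, [R6]: R1=M[8]=1
after ADD R1, 8: R1=1+8=9
after ADD R6, 4: R6=8+4=12
after SUB R2, 1: R2=7-1=6
CMP R2, 6  (cmp 6,6)
JNZ body: not taken
After step 21: R6 = 12.

12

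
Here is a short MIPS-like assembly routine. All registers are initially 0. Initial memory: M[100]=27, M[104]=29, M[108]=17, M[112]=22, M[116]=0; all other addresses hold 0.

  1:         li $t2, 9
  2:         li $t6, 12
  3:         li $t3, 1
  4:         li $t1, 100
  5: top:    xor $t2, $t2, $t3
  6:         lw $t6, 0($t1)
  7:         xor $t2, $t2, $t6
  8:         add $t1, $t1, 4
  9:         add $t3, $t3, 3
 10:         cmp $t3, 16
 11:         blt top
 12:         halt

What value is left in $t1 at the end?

120

after li $t2, 9: $t2=9
after li $t6, 12: $t6=12
after li $t3, 1: $t3=1
after li $t1, 100: $t1=100
after xor $t2, $t2, $t3: $t2=9^1=8
after lw $t6, 0($t1): $t6=M[100]=27
after xor $t2, $t2, $t6: $t2=8^27=19
after add $t1, $t1, 4: $t1=100+4=104
after add $t3, $t3, 3: $t3=1+3=4
cmp $t3, 16  (cmp 4,16)
blt top: taken
after xor $t2, $t2, $t3: $t2=19^4=23
after lw $t6, 0($t1): $t6=M[104]=29
after xor $t2, $t2, $t6: $t2=23^29=10
after add $t1, $t1, 4: $t1=104+4=108
after add $t3, $t3, 3: $t3=4+3=7
cmp $t3, 16  (cmp 7,16)
blt top: taken
after xor $t2, $t2, $t3: $t2=10^7=13
after lw $t6, 0($t1): $t6=M[108]=17
after xor $t2, $t2, $t6: $t2=13^17=28
after add $t1, $t1, 4: $t1=108+4=112
after add $t3, $t3, 3: $t3=7+3=10
cmp $t3, 16  (cmp 10,16)
blt top: taken
after xor $t2, $t2, $t3: $t2=28^10=22
after lw $t6, 0($t1): $t6=M[112]=22
after xor $t2, $t2, $t6: $t2=22^22=0
after add $t1, $t1, 4: $t1=112+4=116
after add $t3, $t3, 3: $t3=10+3=13
cmp $t3, 16  (cmp 13,16)
blt top: taken
after xor $t2, $t2, $t3: $t2=0^13=13
after lw $t6, 0($t1): $t6=M[116]=0
after xor $t2, $t2, $t6: $t2=13^0=13
after add $t1, $t1, 4: $t1=116+4=120
after add $t3, $t3, 3: $t3=13+3=16
cmp $t3, 16  (cmp 16,16)
blt top: not taken
halt.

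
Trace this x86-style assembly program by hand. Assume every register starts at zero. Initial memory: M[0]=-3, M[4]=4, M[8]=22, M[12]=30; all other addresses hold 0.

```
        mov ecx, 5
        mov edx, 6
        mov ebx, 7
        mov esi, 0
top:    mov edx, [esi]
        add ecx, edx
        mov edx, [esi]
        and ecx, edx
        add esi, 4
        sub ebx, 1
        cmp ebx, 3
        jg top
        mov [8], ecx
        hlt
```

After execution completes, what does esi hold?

ecx=5
edx=6
ebx=7
esi=0
edx=M[0]=-3
ecx=5+(-3)=2
edx=M[0]=-3
ecx=2&(-3)=0
esi=0+4=4
ebx=7-1=6
cmp ebx, 3  (cmp 6,3)
jg top: taken
edx=M[4]=4
ecx=0+4=4
edx=M[4]=4
ecx=4&4=4
esi=4+4=8
ebx=6-1=5
cmp ebx, 3  (cmp 5,3)
jg top: taken
edx=M[8]=22
ecx=4+22=26
edx=M[8]=22
ecx=26&22=18
esi=8+4=12
ebx=5-1=4
cmp ebx, 3  (cmp 4,3)
jg top: taken
edx=M[12]=30
ecx=18+30=48
edx=M[12]=30
ecx=48&30=16
esi=12+4=16
ebx=4-1=3
cmp ebx, 3  (cmp 3,3)
jg top: not taken
mov [8], ecx → M[8]=16
halt.

16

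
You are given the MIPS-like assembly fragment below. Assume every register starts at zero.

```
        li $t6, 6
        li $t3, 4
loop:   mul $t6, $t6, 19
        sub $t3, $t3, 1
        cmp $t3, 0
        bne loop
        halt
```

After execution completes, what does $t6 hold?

$t6=6
$t3=4
$t6=6*19=114
$t3=4-1=3
cmp $t3, 0  (cmp 3,0)
bne loop: taken
$t6=114*19=2166
$t3=3-1=2
cmp $t3, 0  (cmp 2,0)
bne loop: taken
$t6=2166*19=41154
$t3=2-1=1
cmp $t3, 0  (cmp 1,0)
bne loop: taken
$t6=41154*19=781926
$t3=1-1=0
cmp $t3, 0  (cmp 0,0)
bne loop: not taken
halt.

781926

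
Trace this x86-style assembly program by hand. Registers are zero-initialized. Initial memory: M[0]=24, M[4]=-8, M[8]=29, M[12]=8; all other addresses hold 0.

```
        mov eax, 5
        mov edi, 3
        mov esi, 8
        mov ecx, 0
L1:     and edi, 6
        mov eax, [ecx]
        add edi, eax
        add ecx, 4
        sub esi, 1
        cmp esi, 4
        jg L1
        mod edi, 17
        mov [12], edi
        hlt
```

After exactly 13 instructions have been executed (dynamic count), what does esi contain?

after mov eax, 5: eax=5
after mov edi, 3: edi=3
after mov esi, 8: esi=8
after mov ecx, 0: ecx=0
after and edi, 6: edi=3&6=2
after mov eax, [ecx]: eax=M[0]=24
after add edi, eax: edi=2+24=26
after add ecx, 4: ecx=0+4=4
after sub esi, 1: esi=8-1=7
cmp esi, 4  (cmp 7,4)
jg L1: taken
after and edi, 6: edi=26&6=2
after mov eax, [ecx]: eax=M[4]=-8
After step 13: esi = 7.

7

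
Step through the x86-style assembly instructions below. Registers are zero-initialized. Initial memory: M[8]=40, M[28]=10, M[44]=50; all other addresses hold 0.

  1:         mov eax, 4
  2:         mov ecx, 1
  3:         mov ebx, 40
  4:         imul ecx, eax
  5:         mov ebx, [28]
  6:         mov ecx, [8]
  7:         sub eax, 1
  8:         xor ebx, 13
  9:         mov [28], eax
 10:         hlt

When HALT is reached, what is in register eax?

after mov eax, 4: eax=4
after mov ecx, 1: ecx=1
after mov ebx, 40: ebx=40
after imul ecx, eax: ecx=1*4=4
after mov ebx, [28]: ebx=M[28]=10
after mov ecx, [8]: ecx=M[8]=40
after sub eax, 1: eax=4-1=3
after xor ebx, 13: ebx=10^13=7
mov [28], eax → M[28]=3
halt.

3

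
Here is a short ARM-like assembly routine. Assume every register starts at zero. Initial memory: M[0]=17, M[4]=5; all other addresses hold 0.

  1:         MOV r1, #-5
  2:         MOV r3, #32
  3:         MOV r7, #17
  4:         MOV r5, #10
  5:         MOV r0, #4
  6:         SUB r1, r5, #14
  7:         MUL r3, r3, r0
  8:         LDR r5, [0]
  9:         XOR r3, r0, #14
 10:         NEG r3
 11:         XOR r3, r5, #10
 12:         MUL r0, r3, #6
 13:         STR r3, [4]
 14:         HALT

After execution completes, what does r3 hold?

after MOV r1, #-5: r1=-5
after MOV r3, #32: r3=32
after MOV r7, #17: r7=17
after MOV r5, #10: r5=10
after MOV r0, #4: r0=4
after SUB r1, r5, #14: r1=10-14=-4
after MUL r3, r3, r0: r3=32*4=128
after LDR r5, [0]: r5=M[0]=17
after XOR r3, r0, #14: r3=4^14=10
after NEG r3: r3=-(10)=-10
after XOR r3, r5, #10: r3=17^10=27
after MUL r0, r3, #6: r0=27*6=162
STR r3, [4] → M[4]=27
halt.

27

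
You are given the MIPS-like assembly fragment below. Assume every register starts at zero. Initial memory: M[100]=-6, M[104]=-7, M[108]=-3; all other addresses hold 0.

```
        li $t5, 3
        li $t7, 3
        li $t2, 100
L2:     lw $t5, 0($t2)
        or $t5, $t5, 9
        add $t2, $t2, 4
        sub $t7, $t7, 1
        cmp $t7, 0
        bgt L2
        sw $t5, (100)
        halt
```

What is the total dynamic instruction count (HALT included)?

23

li $t5, 3 → $t5=3
li $t7, 3 → $t7=3
li $t2, 100 → $t2=100
lw $t5, 0($t2) → $t5=M[100]=-6
or $t5, $t5, 9 → $t5=(-6)|9=-5
add $t2, $t2, 4 → $t2=100+4=104
sub $t7, $t7, 1 → $t7=3-1=2
cmp $t7, 0  (cmp 2,0)
bgt L2: taken
lw $t5, 0($t2) → $t5=M[104]=-7
or $t5, $t5, 9 → $t5=(-7)|9=-7
add $t2, $t2, 4 → $t2=104+4=108
sub $t7, $t7, 1 → $t7=2-1=1
cmp $t7, 0  (cmp 1,0)
bgt L2: taken
lw $t5, 0($t2) → $t5=M[108]=-3
or $t5, $t5, 9 → $t5=(-3)|9=-3
add $t2, $t2, 4 → $t2=108+4=112
sub $t7, $t7, 1 → $t7=1-1=0
cmp $t7, 0  (cmp 0,0)
bgt L2: not taken
sw $t5, (100) → M[100]=-3
halt.
Total executed instructions: 23.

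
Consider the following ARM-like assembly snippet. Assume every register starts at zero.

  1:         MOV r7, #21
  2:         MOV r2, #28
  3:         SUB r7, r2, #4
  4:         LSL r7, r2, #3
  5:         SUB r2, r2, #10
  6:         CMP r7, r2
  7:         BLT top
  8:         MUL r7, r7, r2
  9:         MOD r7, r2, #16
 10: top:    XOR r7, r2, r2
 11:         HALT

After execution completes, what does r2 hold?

18

MOV r7, #21 → r7=21
MOV r2, #28 → r2=28
SUB r7, r2, #4 → r7=28-4=24
LSL r7, r2, #3 → r7=28<<3=224
SUB r2, r2, #10 → r2=28-10=18
CMP r7, r2  (cmp 224,18)
BLT top: not taken
MUL r7, r7, r2 → r7=224*18=4032
MOD r7, r2, #16 → r7=18%16=2
XOR r7, r2, r2 → r7=18^18=0
halt.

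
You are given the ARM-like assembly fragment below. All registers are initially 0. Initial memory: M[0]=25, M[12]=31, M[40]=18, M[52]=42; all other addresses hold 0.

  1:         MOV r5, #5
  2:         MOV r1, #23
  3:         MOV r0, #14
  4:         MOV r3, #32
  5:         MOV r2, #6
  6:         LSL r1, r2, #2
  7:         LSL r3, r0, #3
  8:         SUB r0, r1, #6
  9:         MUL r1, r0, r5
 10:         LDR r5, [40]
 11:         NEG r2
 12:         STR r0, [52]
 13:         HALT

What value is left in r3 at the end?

after MOV r5, #5: r5=5
after MOV r1, #23: r1=23
after MOV r0, #14: r0=14
after MOV r3, #32: r3=32
after MOV r2, #6: r2=6
after LSL r1, r2, #2: r1=6<<2=24
after LSL r3, r0, #3: r3=14<<3=112
after SUB r0, r1, #6: r0=24-6=18
after MUL r1, r0, r5: r1=18*5=90
after LDR r5, [40]: r5=M[40]=18
after NEG r2: r2=-(6)=-6
STR r0, [52] → M[52]=18
halt.

112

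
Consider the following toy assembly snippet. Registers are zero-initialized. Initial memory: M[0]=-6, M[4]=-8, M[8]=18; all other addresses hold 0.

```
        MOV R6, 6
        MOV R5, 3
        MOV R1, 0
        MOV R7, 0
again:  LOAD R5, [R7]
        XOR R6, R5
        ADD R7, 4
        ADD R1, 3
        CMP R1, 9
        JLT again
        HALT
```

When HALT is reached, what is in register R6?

MOV R6, 6 → R6=6
MOV R5, 3 → R5=3
MOV R1, 0 → R1=0
MOV R7, 0 → R7=0
LOAD R5, [R7] → R5=M[0]=-6
XOR R6, R5 → R6=6^(-6)=-4
ADD R7, 4 → R7=0+4=4
ADD R1, 3 → R1=0+3=3
CMP R1, 9  (cmp 3,9)
JLT again: taken
LOAD R5, [R7] → R5=M[4]=-8
XOR R6, R5 → R6=(-4)^(-8)=4
ADD R7, 4 → R7=4+4=8
ADD R1, 3 → R1=3+3=6
CMP R1, 9  (cmp 6,9)
JLT again: taken
LOAD R5, [R7] → R5=M[8]=18
XOR R6, R5 → R6=4^18=22
ADD R7, 4 → R7=8+4=12
ADD R1, 3 → R1=6+3=9
CMP R1, 9  (cmp 9,9)
JLT again: not taken
halt.

22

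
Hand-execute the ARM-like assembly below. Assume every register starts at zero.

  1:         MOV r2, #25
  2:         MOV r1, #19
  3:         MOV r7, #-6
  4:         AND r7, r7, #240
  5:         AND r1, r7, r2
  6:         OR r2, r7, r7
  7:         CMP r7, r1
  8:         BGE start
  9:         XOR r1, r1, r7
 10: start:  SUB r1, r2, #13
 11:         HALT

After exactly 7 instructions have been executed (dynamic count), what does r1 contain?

16

after MOV r2, #25: r2=25
after MOV r1, #19: r1=19
after MOV r7, #-6: r7=-6
after AND r7, r7, #240: r7=(-6)&240=240
after AND r1, r7, r2: r1=240&25=16
after OR r2, r7, r7: r2=240|240=240
CMP r7, r1  (cmp 240,16)
After step 7: r1 = 16.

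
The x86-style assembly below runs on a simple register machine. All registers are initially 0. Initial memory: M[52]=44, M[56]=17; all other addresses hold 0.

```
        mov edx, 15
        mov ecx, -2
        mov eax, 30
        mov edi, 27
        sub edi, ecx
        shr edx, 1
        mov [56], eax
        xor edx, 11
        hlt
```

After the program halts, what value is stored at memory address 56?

edx=15
ecx=-2
eax=30
edi=27
edi=27-(-2)=29
edx=15>>1=7
mov [56], eax → M[56]=30
edx=7^11=12
halt.

30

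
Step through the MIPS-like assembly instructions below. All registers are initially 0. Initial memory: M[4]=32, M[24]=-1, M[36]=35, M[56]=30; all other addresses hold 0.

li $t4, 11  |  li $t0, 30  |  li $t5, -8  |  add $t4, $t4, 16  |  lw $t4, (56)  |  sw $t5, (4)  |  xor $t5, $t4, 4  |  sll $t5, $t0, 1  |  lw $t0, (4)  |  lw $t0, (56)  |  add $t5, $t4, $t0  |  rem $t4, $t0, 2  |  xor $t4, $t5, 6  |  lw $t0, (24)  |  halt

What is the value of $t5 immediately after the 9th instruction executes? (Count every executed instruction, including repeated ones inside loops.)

$t4=11
$t0=30
$t5=-8
$t4=11+16=27
$t4=M[56]=30
sw $t5, (4) → M[4]=-8
$t5=30^4=26
$t5=30<<1=60
$t0=M[4]=-8
After step 9: $t5 = 60.

60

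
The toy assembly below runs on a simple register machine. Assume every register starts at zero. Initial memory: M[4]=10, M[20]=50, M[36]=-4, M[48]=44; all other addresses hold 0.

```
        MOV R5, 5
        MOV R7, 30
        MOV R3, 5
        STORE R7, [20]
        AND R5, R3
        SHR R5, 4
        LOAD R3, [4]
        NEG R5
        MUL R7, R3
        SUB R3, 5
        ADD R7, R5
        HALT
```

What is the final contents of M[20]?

MOV R5, 5 → R5=5
MOV R7, 30 → R7=30
MOV R3, 5 → R3=5
STORE R7, [20] → M[20]=30
AND R5, R3 → R5=5&5=5
SHR R5, 4 → R5=5>>4=0
LOAD R3, [4] → R3=M[4]=10
NEG R5 → R5=-(0)=0
MUL R7, R3 → R7=30*10=300
SUB R3, 5 → R3=10-5=5
ADD R7, R5 → R7=300+0=300
halt.

30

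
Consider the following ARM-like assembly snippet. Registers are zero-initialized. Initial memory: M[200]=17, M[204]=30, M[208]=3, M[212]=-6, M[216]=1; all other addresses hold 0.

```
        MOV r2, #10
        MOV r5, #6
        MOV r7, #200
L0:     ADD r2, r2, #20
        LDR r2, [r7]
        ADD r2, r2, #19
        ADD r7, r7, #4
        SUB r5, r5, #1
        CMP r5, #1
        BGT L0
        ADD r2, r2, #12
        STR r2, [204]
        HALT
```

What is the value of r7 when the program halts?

r2=10
r5=6
r7=200
r2=10+20=30
r2=M[200]=17
r2=17+19=36
r7=200+4=204
r5=6-1=5
CMP r5, #1  (cmp 5,1)
BGT L0: taken
r2=36+20=56
r2=M[204]=30
r2=30+19=49
r7=204+4=208
r5=5-1=4
CMP r5, #1  (cmp 4,1)
BGT L0: taken
r2=49+20=69
r2=M[208]=3
r2=3+19=22
r7=208+4=212
r5=4-1=3
CMP r5, #1  (cmp 3,1)
BGT L0: taken
r2=22+20=42
r2=M[212]=-6
r2=(-6)+19=13
r7=212+4=216
r5=3-1=2
CMP r5, #1  (cmp 2,1)
BGT L0: taken
r2=13+20=33
r2=M[216]=1
r2=1+19=20
r7=216+4=220
r5=2-1=1
CMP r5, #1  (cmp 1,1)
BGT L0: not taken
r2=20+12=32
STR r2, [204] → M[204]=32
halt.

220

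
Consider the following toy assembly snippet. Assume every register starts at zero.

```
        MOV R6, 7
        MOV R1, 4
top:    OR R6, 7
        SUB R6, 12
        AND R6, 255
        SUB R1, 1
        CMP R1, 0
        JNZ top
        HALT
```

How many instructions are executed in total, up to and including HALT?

27

MOV R6, 7 → R6=7
MOV R1, 4 → R1=4
OR R6, 7 → R6=7|7=7
SUB R6, 12 → R6=7-12=-5
AND R6, 255 → R6=(-5)&255=251
SUB R1, 1 → R1=4-1=3
CMP R1, 0  (cmp 3,0)
JNZ top: taken
OR R6, 7 → R6=251|7=255
SUB R6, 12 → R6=255-12=243
AND R6, 255 → R6=243&255=243
SUB R1, 1 → R1=3-1=2
CMP R1, 0  (cmp 2,0)
JNZ top: taken
OR R6, 7 → R6=243|7=247
SUB R6, 12 → R6=247-12=235
AND R6, 255 → R6=235&255=235
SUB R1, 1 → R1=2-1=1
CMP R1, 0  (cmp 1,0)
JNZ top: taken
OR R6, 7 → R6=235|7=239
SUB R6, 12 → R6=239-12=227
AND R6, 255 → R6=227&255=227
SUB R1, 1 → R1=1-1=0
CMP R1, 0  (cmp 0,0)
JNZ top: not taken
halt.
Total executed instructions: 27.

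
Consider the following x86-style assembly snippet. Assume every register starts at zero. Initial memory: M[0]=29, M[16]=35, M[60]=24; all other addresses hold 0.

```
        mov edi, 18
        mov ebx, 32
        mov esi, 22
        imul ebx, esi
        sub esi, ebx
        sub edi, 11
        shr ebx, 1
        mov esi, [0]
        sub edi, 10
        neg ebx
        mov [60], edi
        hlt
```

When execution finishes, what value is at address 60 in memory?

-3

after mov edi, 18: edi=18
after mov ebx, 32: ebx=32
after mov esi, 22: esi=22
after imul ebx, esi: ebx=32*22=704
after sub esi, ebx: esi=22-704=-682
after sub edi, 11: edi=18-11=7
after shr ebx, 1: ebx=704>>1=352
after mov esi, [0]: esi=M[0]=29
after sub edi, 10: edi=7-10=-3
after neg ebx: ebx=-(352)=-352
mov [60], edi → M[60]=-3
halt.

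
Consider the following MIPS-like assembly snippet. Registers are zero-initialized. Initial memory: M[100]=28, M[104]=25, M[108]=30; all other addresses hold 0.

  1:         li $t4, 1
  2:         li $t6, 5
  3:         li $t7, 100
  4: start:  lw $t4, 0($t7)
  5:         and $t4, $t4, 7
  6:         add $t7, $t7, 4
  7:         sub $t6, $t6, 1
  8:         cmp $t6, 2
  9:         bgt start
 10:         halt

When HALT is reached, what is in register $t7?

112

$t4=1
$t6=5
$t7=100
$t4=M[100]=28
$t4=28&7=4
$t7=100+4=104
$t6=5-1=4
cmp $t6, 2  (cmp 4,2)
bgt start: taken
$t4=M[104]=25
$t4=25&7=1
$t7=104+4=108
$t6=4-1=3
cmp $t6, 2  (cmp 3,2)
bgt start: taken
$t4=M[108]=30
$t4=30&7=6
$t7=108+4=112
$t6=3-1=2
cmp $t6, 2  (cmp 2,2)
bgt start: not taken
halt.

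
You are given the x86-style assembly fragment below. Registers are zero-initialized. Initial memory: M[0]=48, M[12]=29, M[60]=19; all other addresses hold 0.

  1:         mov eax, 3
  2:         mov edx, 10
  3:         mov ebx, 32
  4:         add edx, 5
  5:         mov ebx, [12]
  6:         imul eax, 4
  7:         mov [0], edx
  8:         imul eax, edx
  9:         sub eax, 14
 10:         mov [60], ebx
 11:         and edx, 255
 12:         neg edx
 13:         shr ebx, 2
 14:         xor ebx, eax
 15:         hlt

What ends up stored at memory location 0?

15

mov eax, 3 → eax=3
mov edx, 10 → edx=10
mov ebx, 32 → ebx=32
add edx, 5 → edx=10+5=15
mov ebx, [12] → ebx=M[12]=29
imul eax, 4 → eax=3*4=12
mov [0], edx → M[0]=15
imul eax, edx → eax=12*15=180
sub eax, 14 → eax=180-14=166
mov [60], ebx → M[60]=29
and edx, 255 → edx=15&255=15
neg edx → edx=-(15)=-15
shr ebx, 2 → ebx=29>>2=7
xor ebx, eax → ebx=7^166=161
halt.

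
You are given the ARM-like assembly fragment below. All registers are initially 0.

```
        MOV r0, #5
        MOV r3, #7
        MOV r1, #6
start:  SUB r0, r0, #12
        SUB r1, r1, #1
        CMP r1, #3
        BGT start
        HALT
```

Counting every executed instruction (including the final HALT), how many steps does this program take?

16

after MOV r0, #5: r0=5
after MOV r3, #7: r3=7
after MOV r1, #6: r1=6
after SUB r0, r0, #12: r0=5-12=-7
after SUB r1, r1, #1: r1=6-1=5
CMP r1, #3  (cmp 5,3)
BGT start: taken
after SUB r0, r0, #12: r0=(-7)-12=-19
after SUB r1, r1, #1: r1=5-1=4
CMP r1, #3  (cmp 4,3)
BGT start: taken
after SUB r0, r0, #12: r0=(-19)-12=-31
after SUB r1, r1, #1: r1=4-1=3
CMP r1, #3  (cmp 3,3)
BGT start: not taken
halt.
Total executed instructions: 16.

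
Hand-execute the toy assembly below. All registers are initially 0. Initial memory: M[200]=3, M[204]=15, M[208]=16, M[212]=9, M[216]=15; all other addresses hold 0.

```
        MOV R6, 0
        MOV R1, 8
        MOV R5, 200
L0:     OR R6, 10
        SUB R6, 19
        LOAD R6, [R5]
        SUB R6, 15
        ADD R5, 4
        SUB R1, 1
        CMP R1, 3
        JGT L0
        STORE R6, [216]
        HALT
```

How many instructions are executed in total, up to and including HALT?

R6=0
R1=8
R5=200
R6=0|10=10
R6=10-19=-9
R6=M[200]=3
R6=3-15=-12
R5=200+4=204
R1=8-1=7
CMP R1, 3  (cmp 7,3)
JGT L0: taken
R6=(-12)|10=-2
R6=(-2)-19=-21
R6=M[204]=15
R6=15-15=0
R5=204+4=208
R1=7-1=6
CMP R1, 3  (cmp 6,3)
JGT L0: taken
R6=0|10=10
R6=10-19=-9
R6=M[208]=16
R6=16-15=1
R5=208+4=212
R1=6-1=5
CMP R1, 3  (cmp 5,3)
JGT L0: taken
R6=1|10=11
R6=11-19=-8
R6=M[212]=9
R6=9-15=-6
R5=212+4=216
R1=5-1=4
CMP R1, 3  (cmp 4,3)
JGT L0: taken
R6=(-6)|10=-6
R6=(-6)-19=-25
R6=M[216]=15
R6=15-15=0
R5=216+4=220
R1=4-1=3
CMP R1, 3  (cmp 3,3)
JGT L0: not taken
STORE R6, [216] → M[216]=0
halt.
Total executed instructions: 45.

45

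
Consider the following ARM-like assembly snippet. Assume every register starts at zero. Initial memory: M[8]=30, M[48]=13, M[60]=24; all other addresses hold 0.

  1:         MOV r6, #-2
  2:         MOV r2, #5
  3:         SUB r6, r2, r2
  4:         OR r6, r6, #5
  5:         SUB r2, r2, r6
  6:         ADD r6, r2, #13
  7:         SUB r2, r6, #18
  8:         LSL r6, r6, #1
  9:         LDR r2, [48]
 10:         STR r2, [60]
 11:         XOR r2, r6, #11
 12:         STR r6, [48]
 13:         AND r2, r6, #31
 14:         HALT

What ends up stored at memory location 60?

after MOV r6, #-2: r6=-2
after MOV r2, #5: r2=5
after SUB r6, r2, r2: r6=5-5=0
after OR r6, r6, #5: r6=0|5=5
after SUB r2, r2, r6: r2=5-5=0
after ADD r6, r2, #13: r6=0+13=13
after SUB r2, r6, #18: r2=13-18=-5
after LSL r6, r6, #1: r6=13<<1=26
after LDR r2, [48]: r2=M[48]=13
STR r2, [60] → M[60]=13
after XOR r2, r6, #11: r2=26^11=17
STR r6, [48] → M[48]=26
after AND r2, r6, #31: r2=26&31=26
halt.

13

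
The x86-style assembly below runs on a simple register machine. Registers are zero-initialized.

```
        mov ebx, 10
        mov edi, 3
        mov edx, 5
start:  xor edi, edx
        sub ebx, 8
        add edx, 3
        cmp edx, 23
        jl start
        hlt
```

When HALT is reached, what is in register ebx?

ebx=10
edi=3
edx=5
edi=3^5=6
ebx=10-8=2
edx=5+3=8
cmp edx, 23  (cmp 8,23)
jl start: taken
edi=6^8=14
ebx=2-8=-6
edx=8+3=11
cmp edx, 23  (cmp 11,23)
jl start: taken
edi=14^11=5
ebx=(-6)-8=-14
edx=11+3=14
cmp edx, 23  (cmp 14,23)
jl start: taken
edi=5^14=11
ebx=(-14)-8=-22
edx=14+3=17
cmp edx, 23  (cmp 17,23)
jl start: taken
edi=11^17=26
ebx=(-22)-8=-30
edx=17+3=20
cmp edx, 23  (cmp 20,23)
jl start: taken
edi=26^20=14
ebx=(-30)-8=-38
edx=20+3=23
cmp edx, 23  (cmp 23,23)
jl start: not taken
halt.

-38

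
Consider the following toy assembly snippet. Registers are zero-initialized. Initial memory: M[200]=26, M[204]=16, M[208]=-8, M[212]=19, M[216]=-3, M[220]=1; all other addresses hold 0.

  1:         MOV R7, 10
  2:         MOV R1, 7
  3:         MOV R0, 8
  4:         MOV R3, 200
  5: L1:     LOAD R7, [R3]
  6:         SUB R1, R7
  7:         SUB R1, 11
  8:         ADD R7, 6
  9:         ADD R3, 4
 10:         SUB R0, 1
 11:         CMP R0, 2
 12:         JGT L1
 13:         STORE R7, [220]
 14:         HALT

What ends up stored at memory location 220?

R7=10
R1=7
R0=8
R3=200
R7=M[200]=26
R1=7-26=-19
R1=(-19)-11=-30
R7=26+6=32
R3=200+4=204
R0=8-1=7
CMP R0, 2  (cmp 7,2)
JGT L1: taken
R7=M[204]=16
R1=(-30)-16=-46
R1=(-46)-11=-57
R7=16+6=22
R3=204+4=208
R0=7-1=6
CMP R0, 2  (cmp 6,2)
JGT L1: taken
R7=M[208]=-8
R1=(-57)-(-8)=-49
R1=(-49)-11=-60
R7=(-8)+6=-2
R3=208+4=212
R0=6-1=5
CMP R0, 2  (cmp 5,2)
JGT L1: taken
R7=M[212]=19
R1=(-60)-19=-79
R1=(-79)-11=-90
R7=19+6=25
R3=212+4=216
R0=5-1=4
CMP R0, 2  (cmp 4,2)
JGT L1: taken
R7=M[216]=-3
R1=(-90)-(-3)=-87
R1=(-87)-11=-98
R7=(-3)+6=3
R3=216+4=220
R0=4-1=3
CMP R0, 2  (cmp 3,2)
JGT L1: taken
R7=M[220]=1
R1=(-98)-1=-99
R1=(-99)-11=-110
R7=1+6=7
R3=220+4=224
R0=3-1=2
CMP R0, 2  (cmp 2,2)
JGT L1: not taken
STORE R7, [220] → M[220]=7
halt.

7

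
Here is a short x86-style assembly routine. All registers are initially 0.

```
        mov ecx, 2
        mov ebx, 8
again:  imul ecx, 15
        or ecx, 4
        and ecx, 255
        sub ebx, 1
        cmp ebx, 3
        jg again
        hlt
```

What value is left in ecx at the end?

mov ecx, 2 → ecx=2
mov ebx, 8 → ebx=8
imul ecx, 15 → ecx=2*15=30
or ecx, 4 → ecx=30|4=30
and ecx, 255 → ecx=30&255=30
sub ebx, 1 → ebx=8-1=7
cmp ebx, 3  (cmp 7,3)
jg again: taken
imul ecx, 15 → ecx=30*15=450
or ecx, 4 → ecx=450|4=454
and ecx, 255 → ecx=454&255=198
sub ebx, 1 → ebx=7-1=6
cmp ebx, 3  (cmp 6,3)
jg again: taken
imul ecx, 15 → ecx=198*15=2970
or ecx, 4 → ecx=2970|4=2974
and ecx, 255 → ecx=2974&255=158
sub ebx, 1 → ebx=6-1=5
cmp ebx, 3  (cmp 5,3)
jg again: taken
imul ecx, 15 → ecx=158*15=2370
or ecx, 4 → ecx=2370|4=2374
and ecx, 255 → ecx=2374&255=70
sub ebx, 1 → ebx=5-1=4
cmp ebx, 3  (cmp 4,3)
jg again: taken
imul ecx, 15 → ecx=70*15=1050
or ecx, 4 → ecx=1050|4=1054
and ecx, 255 → ecx=1054&255=30
sub ebx, 1 → ebx=4-1=3
cmp ebx, 3  (cmp 3,3)
jg again: not taken
halt.

30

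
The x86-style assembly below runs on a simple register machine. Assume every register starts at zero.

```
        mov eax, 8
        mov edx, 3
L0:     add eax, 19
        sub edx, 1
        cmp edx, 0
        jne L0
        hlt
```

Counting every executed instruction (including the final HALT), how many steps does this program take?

mov eax, 8 → eax=8
mov edx, 3 → edx=3
add eax, 19 → eax=8+19=27
sub edx, 1 → edx=3-1=2
cmp edx, 0  (cmp 2,0)
jne L0: taken
add eax, 19 → eax=27+19=46
sub edx, 1 → edx=2-1=1
cmp edx, 0  (cmp 1,0)
jne L0: taken
add eax, 19 → eax=46+19=65
sub edx, 1 → edx=1-1=0
cmp edx, 0  (cmp 0,0)
jne L0: not taken
halt.
Total executed instructions: 15.

15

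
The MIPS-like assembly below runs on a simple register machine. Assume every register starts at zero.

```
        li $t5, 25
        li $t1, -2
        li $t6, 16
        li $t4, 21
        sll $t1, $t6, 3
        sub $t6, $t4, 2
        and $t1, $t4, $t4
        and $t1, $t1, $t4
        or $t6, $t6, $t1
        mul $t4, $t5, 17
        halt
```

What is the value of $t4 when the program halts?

425

after li $t5, 25: $t5=25
after li $t1, -2: $t1=-2
after li $t6, 16: $t6=16
after li $t4, 21: $t4=21
after sll $t1, $t6, 3: $t1=16<<3=128
after sub $t6, $t4, 2: $t6=21-2=19
after and $t1, $t4, $t4: $t1=21&21=21
after and $t1, $t1, $t4: $t1=21&21=21
after or $t6, $t6, $t1: $t6=19|21=23
after mul $t4, $t5, 17: $t4=25*17=425
halt.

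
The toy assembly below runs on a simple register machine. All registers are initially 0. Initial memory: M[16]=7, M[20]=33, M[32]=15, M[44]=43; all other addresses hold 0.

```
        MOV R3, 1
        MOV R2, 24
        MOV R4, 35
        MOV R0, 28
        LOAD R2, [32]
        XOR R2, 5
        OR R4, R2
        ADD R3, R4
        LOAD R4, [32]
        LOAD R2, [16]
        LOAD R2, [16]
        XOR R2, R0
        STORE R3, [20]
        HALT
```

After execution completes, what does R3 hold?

R3=1
R2=24
R4=35
R0=28
R2=M[32]=15
R2=15^5=10
R4=35|10=43
R3=1+43=44
R4=M[32]=15
R2=M[16]=7
R2=M[16]=7
R2=7^28=27
STORE R3, [20] → M[20]=44
halt.

44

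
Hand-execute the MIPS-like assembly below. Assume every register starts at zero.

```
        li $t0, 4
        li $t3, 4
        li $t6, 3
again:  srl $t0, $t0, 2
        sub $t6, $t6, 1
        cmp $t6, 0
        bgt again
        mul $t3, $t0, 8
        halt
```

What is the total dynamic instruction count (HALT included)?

17

li $t0, 4 → $t0=4
li $t3, 4 → $t3=4
li $t6, 3 → $t6=3
srl $t0, $t0, 2 → $t0=4>>2=1
sub $t6, $t6, 1 → $t6=3-1=2
cmp $t6, 0  (cmp 2,0)
bgt again: taken
srl $t0, $t0, 2 → $t0=1>>2=0
sub $t6, $t6, 1 → $t6=2-1=1
cmp $t6, 0  (cmp 1,0)
bgt again: taken
srl $t0, $t0, 2 → $t0=0>>2=0
sub $t6, $t6, 1 → $t6=1-1=0
cmp $t6, 0  (cmp 0,0)
bgt again: not taken
mul $t3, $t0, 8 → $t3=0*8=0
halt.
Total executed instructions: 17.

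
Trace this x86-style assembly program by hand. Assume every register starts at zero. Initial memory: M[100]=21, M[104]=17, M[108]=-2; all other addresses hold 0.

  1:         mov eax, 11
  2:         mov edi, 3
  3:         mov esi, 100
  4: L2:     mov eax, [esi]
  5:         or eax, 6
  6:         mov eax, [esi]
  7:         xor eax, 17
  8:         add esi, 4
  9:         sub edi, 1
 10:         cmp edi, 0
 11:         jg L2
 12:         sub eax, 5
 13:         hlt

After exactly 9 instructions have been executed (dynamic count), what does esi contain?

after mov eax, 11: eax=11
after mov edi, 3: edi=3
after mov esi, 100: esi=100
after mov eax, [esi]: eax=M[100]=21
after or eax, 6: eax=21|6=23
after mov eax, [esi]: eax=M[100]=21
after xor eax, 17: eax=21^17=4
after add esi, 4: esi=100+4=104
after sub edi, 1: edi=3-1=2
After step 9: esi = 104.

104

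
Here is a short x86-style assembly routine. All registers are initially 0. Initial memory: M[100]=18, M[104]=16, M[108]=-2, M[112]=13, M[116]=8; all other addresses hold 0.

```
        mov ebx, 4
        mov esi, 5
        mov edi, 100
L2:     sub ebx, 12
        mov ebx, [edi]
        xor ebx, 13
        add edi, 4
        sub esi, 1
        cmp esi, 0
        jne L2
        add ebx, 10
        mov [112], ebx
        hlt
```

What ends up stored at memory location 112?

mov ebx, 4 → ebx=4
mov esi, 5 → esi=5
mov edi, 100 → edi=100
sub ebx, 12 → ebx=4-12=-8
mov ebx, [edi] → ebx=M[100]=18
xor ebx, 13 → ebx=18^13=31
add edi, 4 → edi=100+4=104
sub esi, 1 → esi=5-1=4
cmp esi, 0  (cmp 4,0)
jne L2: taken
sub ebx, 12 → ebx=31-12=19
mov ebx, [edi] → ebx=M[104]=16
xor ebx, 13 → ebx=16^13=29
add edi, 4 → edi=104+4=108
sub esi, 1 → esi=4-1=3
cmp esi, 0  (cmp 3,0)
jne L2: taken
sub ebx, 12 → ebx=29-12=17
mov ebx, [edi] → ebx=M[108]=-2
xor ebx, 13 → ebx=(-2)^13=-13
add edi, 4 → edi=108+4=112
sub esi, 1 → esi=3-1=2
cmp esi, 0  (cmp 2,0)
jne L2: taken
sub ebx, 12 → ebx=(-13)-12=-25
mov ebx, [edi] → ebx=M[112]=13
xor ebx, 13 → ebx=13^13=0
add edi, 4 → edi=112+4=116
sub esi, 1 → esi=2-1=1
cmp esi, 0  (cmp 1,0)
jne L2: taken
sub ebx, 12 → ebx=0-12=-12
mov ebx, [edi] → ebx=M[116]=8
xor ebx, 13 → ebx=8^13=5
add edi, 4 → edi=116+4=120
sub esi, 1 → esi=1-1=0
cmp esi, 0  (cmp 0,0)
jne L2: not taken
add ebx, 10 → ebx=5+10=15
mov [112], ebx → M[112]=15
halt.

15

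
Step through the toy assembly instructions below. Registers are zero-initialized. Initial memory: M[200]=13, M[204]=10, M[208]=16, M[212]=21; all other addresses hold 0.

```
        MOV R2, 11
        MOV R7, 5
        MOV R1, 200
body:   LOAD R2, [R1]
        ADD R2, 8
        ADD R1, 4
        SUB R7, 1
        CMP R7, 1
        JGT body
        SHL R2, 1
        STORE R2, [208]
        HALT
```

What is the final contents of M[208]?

R2=11
R7=5
R1=200
R2=M[200]=13
R2=13+8=21
R1=200+4=204
R7=5-1=4
CMP R7, 1  (cmp 4,1)
JGT body: taken
R2=M[204]=10
R2=10+8=18
R1=204+4=208
R7=4-1=3
CMP R7, 1  (cmp 3,1)
JGT body: taken
R2=M[208]=16
R2=16+8=24
R1=208+4=212
R7=3-1=2
CMP R7, 1  (cmp 2,1)
JGT body: taken
R2=M[212]=21
R2=21+8=29
R1=212+4=216
R7=2-1=1
CMP R7, 1  (cmp 1,1)
JGT body: not taken
R2=29<<1=58
STORE R2, [208] → M[208]=58
halt.

58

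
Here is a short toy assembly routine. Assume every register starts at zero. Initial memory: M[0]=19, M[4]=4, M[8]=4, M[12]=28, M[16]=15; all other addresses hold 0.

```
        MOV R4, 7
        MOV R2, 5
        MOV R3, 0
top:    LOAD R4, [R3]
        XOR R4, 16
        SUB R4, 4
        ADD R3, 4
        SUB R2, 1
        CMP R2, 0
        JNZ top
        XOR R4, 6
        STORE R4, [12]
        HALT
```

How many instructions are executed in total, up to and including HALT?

41

MOV R4, 7 → R4=7
MOV R2, 5 → R2=5
MOV R3, 0 → R3=0
LOAD R4, [R3] → R4=M[0]=19
XOR R4, 16 → R4=19^16=3
SUB R4, 4 → R4=3-4=-1
ADD R3, 4 → R3=0+4=4
SUB R2, 1 → R2=5-1=4
CMP R2, 0  (cmp 4,0)
JNZ top: taken
LOAD R4, [R3] → R4=M[4]=4
XOR R4, 16 → R4=4^16=20
SUB R4, 4 → R4=20-4=16
ADD R3, 4 → R3=4+4=8
SUB R2, 1 → R2=4-1=3
CMP R2, 0  (cmp 3,0)
JNZ top: taken
LOAD R4, [R3] → R4=M[8]=4
XOR R4, 16 → R4=4^16=20
SUB R4, 4 → R4=20-4=16
ADD R3, 4 → R3=8+4=12
SUB R2, 1 → R2=3-1=2
CMP R2, 0  (cmp 2,0)
JNZ top: taken
LOAD R4, [R3] → R4=M[12]=28
XOR R4, 16 → R4=28^16=12
SUB R4, 4 → R4=12-4=8
ADD R3, 4 → R3=12+4=16
SUB R2, 1 → R2=2-1=1
CMP R2, 0  (cmp 1,0)
JNZ top: taken
LOAD R4, [R3] → R4=M[16]=15
XOR R4, 16 → R4=15^16=31
SUB R4, 4 → R4=31-4=27
ADD R3, 4 → R3=16+4=20
SUB R2, 1 → R2=1-1=0
CMP R2, 0  (cmp 0,0)
JNZ top: not taken
XOR R4, 6 → R4=27^6=29
STORE R4, [12] → M[12]=29
halt.
Total executed instructions: 41.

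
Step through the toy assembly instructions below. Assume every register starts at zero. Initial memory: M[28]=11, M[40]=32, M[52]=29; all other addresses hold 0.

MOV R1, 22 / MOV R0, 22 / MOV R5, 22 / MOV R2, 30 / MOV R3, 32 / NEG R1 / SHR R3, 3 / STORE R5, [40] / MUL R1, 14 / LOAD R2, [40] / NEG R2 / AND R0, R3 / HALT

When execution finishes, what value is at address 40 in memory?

after MOV R1, 22: R1=22
after MOV R0, 22: R0=22
after MOV R5, 22: R5=22
after MOV R2, 30: R2=30
after MOV R3, 32: R3=32
after NEG R1: R1=-(22)=-22
after SHR R3, 3: R3=32>>3=4
STORE R5, [40] → M[40]=22
after MUL R1, 14: R1=(-22)*14=-308
after LOAD R2, [40]: R2=M[40]=22
after NEG R2: R2=-(22)=-22
after AND R0, R3: R0=22&4=4
halt.

22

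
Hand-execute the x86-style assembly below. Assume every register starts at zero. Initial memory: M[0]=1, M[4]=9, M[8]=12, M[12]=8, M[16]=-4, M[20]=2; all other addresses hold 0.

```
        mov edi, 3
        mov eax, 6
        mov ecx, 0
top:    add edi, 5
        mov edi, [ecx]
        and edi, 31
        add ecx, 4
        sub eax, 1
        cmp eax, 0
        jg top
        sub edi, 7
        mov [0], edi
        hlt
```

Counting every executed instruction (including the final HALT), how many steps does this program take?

48

after mov edi, 3: edi=3
after mov eax, 6: eax=6
after mov ecx, 0: ecx=0
after add edi, 5: edi=3+5=8
after mov edi, [ecx]: edi=M[0]=1
after and edi, 31: edi=1&31=1
after add ecx, 4: ecx=0+4=4
after sub eax, 1: eax=6-1=5
cmp eax, 0  (cmp 5,0)
jg top: taken
after add edi, 5: edi=1+5=6
after mov edi, [ecx]: edi=M[4]=9
after and edi, 31: edi=9&31=9
after add ecx, 4: ecx=4+4=8
after sub eax, 1: eax=5-1=4
cmp eax, 0  (cmp 4,0)
jg top: taken
after add edi, 5: edi=9+5=14
after mov edi, [ecx]: edi=M[8]=12
after and edi, 31: edi=12&31=12
after add ecx, 4: ecx=8+4=12
after sub eax, 1: eax=4-1=3
cmp eax, 0  (cmp 3,0)
jg top: taken
after add edi, 5: edi=12+5=17
after mov edi, [ecx]: edi=M[12]=8
after and edi, 31: edi=8&31=8
after add ecx, 4: ecx=12+4=16
after sub eax, 1: eax=3-1=2
cmp eax, 0  (cmp 2,0)
jg top: taken
after add edi, 5: edi=8+5=13
after mov edi, [ecx]: edi=M[16]=-4
after and edi, 31: edi=(-4)&31=28
after add ecx, 4: ecx=16+4=20
after sub eax, 1: eax=2-1=1
cmp eax, 0  (cmp 1,0)
jg top: taken
after add edi, 5: edi=28+5=33
after mov edi, [ecx]: edi=M[20]=2
after and edi, 31: edi=2&31=2
after add ecx, 4: ecx=20+4=24
after sub eax, 1: eax=1-1=0
cmp eax, 0  (cmp 0,0)
jg top: not taken
after sub edi, 7: edi=2-7=-5
mov [0], edi → M[0]=-5
halt.
Total executed instructions: 48.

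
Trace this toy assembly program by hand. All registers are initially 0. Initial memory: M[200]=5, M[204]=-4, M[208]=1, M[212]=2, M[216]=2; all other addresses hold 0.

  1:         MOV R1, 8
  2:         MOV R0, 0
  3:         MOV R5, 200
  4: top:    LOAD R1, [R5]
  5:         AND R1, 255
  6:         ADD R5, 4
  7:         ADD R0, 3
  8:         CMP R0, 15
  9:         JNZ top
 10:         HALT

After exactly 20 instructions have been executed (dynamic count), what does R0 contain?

9

R1=8
R0=0
R5=200
R1=M[200]=5
R1=5&255=5
R5=200+4=204
R0=0+3=3
CMP R0, 15  (cmp 3,15)
JNZ top: taken
R1=M[204]=-4
R1=(-4)&255=252
R5=204+4=208
R0=3+3=6
CMP R0, 15  (cmp 6,15)
JNZ top: taken
R1=M[208]=1
R1=1&255=1
R5=208+4=212
R0=6+3=9
CMP R0, 15  (cmp 9,15)
After step 20: R0 = 9.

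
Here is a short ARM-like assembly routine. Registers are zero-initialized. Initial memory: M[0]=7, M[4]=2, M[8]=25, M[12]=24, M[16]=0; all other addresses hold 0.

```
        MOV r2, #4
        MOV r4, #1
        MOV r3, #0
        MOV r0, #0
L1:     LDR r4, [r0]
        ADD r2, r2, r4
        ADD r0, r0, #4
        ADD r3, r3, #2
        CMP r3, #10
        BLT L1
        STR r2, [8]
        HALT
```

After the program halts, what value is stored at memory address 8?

62

after MOV r2, #4: r2=4
after MOV r4, #1: r4=1
after MOV r3, #0: r3=0
after MOV r0, #0: r0=0
after LDR r4, [r0]: r4=M[0]=7
after ADD r2, r2, r4: r2=4+7=11
after ADD r0, r0, #4: r0=0+4=4
after ADD r3, r3, #2: r3=0+2=2
CMP r3, #10  (cmp 2,10)
BLT L1: taken
after LDR r4, [r0]: r4=M[4]=2
after ADD r2, r2, r4: r2=11+2=13
after ADD r0, r0, #4: r0=4+4=8
after ADD r3, r3, #2: r3=2+2=4
CMP r3, #10  (cmp 4,10)
BLT L1: taken
after LDR r4, [r0]: r4=M[8]=25
after ADD r2, r2, r4: r2=13+25=38
after ADD r0, r0, #4: r0=8+4=12
after ADD r3, r3, #2: r3=4+2=6
CMP r3, #10  (cmp 6,10)
BLT L1: taken
after LDR r4, [r0]: r4=M[12]=24
after ADD r2, r2, r4: r2=38+24=62
after ADD r0, r0, #4: r0=12+4=16
after ADD r3, r3, #2: r3=6+2=8
CMP r3, #10  (cmp 8,10)
BLT L1: taken
after LDR r4, [r0]: r4=M[16]=0
after ADD r2, r2, r4: r2=62+0=62
after ADD r0, r0, #4: r0=16+4=20
after ADD r3, r3, #2: r3=8+2=10
CMP r3, #10  (cmp 10,10)
BLT L1: not taken
STR r2, [8] → M[8]=62
halt.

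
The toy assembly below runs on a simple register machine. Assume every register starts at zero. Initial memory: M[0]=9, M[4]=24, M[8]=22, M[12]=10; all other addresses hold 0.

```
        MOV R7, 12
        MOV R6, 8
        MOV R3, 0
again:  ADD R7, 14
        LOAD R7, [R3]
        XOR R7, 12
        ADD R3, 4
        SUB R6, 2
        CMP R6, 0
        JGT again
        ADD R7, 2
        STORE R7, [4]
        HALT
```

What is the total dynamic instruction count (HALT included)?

34

after MOV R7, 12: R7=12
after MOV R6, 8: R6=8
after MOV R3, 0: R3=0
after ADD R7, 14: R7=12+14=26
after LOAD R7, [R3]: R7=M[0]=9
after XOR R7, 12: R7=9^12=5
after ADD R3, 4: R3=0+4=4
after SUB R6, 2: R6=8-2=6
CMP R6, 0  (cmp 6,0)
JGT again: taken
after ADD R7, 14: R7=5+14=19
after LOAD R7, [R3]: R7=M[4]=24
after XOR R7, 12: R7=24^12=20
after ADD R3, 4: R3=4+4=8
after SUB R6, 2: R6=6-2=4
CMP R6, 0  (cmp 4,0)
JGT again: taken
after ADD R7, 14: R7=20+14=34
after LOAD R7, [R3]: R7=M[8]=22
after XOR R7, 12: R7=22^12=26
after ADD R3, 4: R3=8+4=12
after SUB R6, 2: R6=4-2=2
CMP R6, 0  (cmp 2,0)
JGT again: taken
after ADD R7, 14: R7=26+14=40
after LOAD R7, [R3]: R7=M[12]=10
after XOR R7, 12: R7=10^12=6
after ADD R3, 4: R3=12+4=16
after SUB R6, 2: R6=2-2=0
CMP R6, 0  (cmp 0,0)
JGT again: not taken
after ADD R7, 2: R7=6+2=8
STORE R7, [4] → M[4]=8
halt.
Total executed instructions: 34.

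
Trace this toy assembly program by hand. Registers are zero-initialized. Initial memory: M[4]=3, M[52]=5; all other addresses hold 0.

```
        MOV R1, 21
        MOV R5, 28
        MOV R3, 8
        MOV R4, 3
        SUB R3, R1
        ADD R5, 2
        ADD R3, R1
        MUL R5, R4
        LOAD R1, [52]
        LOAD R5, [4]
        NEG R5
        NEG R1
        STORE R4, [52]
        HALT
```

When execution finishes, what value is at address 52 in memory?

after MOV R1, 21: R1=21
after MOV R5, 28: R5=28
after MOV R3, 8: R3=8
after MOV R4, 3: R4=3
after SUB R3, R1: R3=8-21=-13
after ADD R5, 2: R5=28+2=30
after ADD R3, R1: R3=(-13)+21=8
after MUL R5, R4: R5=30*3=90
after LOAD R1, [52]: R1=M[52]=5
after LOAD R5, [4]: R5=M[4]=3
after NEG R5: R5=-(3)=-3
after NEG R1: R1=-(5)=-5
STORE R4, [52] → M[52]=3
halt.

3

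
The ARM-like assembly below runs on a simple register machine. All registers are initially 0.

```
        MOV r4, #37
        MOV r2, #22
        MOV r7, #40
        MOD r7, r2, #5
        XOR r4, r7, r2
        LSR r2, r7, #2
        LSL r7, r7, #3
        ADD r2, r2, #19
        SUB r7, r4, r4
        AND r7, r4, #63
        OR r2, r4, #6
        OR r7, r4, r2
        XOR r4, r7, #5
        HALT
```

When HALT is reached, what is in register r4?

after MOV r4, #37: r4=37
after MOV r2, #22: r2=22
after MOV r7, #40: r7=40
after MOD r7, r2, #5: r7=22%5=2
after XOR r4, r7, r2: r4=2^22=20
after LSR r2, r7, #2: r2=2>>2=0
after LSL r7, r7, #3: r7=2<<3=16
after ADD r2, r2, #19: r2=0+19=19
after SUB r7, r4, r4: r7=20-20=0
after AND r7, r4, #63: r7=20&63=20
after OR r2, r4, #6: r2=20|6=22
after OR r7, r4, r2: r7=20|22=22
after XOR r4, r7, #5: r4=22^5=19
halt.

19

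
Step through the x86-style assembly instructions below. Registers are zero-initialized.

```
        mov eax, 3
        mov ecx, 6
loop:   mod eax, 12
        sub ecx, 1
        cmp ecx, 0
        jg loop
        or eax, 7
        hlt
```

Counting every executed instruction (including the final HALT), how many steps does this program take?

eax=3
ecx=6
eax=3%12=3
ecx=6-1=5
cmp ecx, 0  (cmp 5,0)
jg loop: taken
eax=3%12=3
ecx=5-1=4
cmp ecx, 0  (cmp 4,0)
jg loop: taken
eax=3%12=3
ecx=4-1=3
cmp ecx, 0  (cmp 3,0)
jg loop: taken
eax=3%12=3
ecx=3-1=2
cmp ecx, 0  (cmp 2,0)
jg loop: taken
eax=3%12=3
ecx=2-1=1
cmp ecx, 0  (cmp 1,0)
jg loop: taken
eax=3%12=3
ecx=1-1=0
cmp ecx, 0  (cmp 0,0)
jg loop: not taken
eax=3|7=7
halt.
Total executed instructions: 28.

28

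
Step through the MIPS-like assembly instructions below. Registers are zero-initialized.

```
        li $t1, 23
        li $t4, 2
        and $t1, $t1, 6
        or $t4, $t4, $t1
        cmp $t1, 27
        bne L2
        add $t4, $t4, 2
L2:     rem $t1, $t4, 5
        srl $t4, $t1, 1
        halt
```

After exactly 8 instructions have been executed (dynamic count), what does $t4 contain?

0

li $t1, 23 → $t1=23
li $t4, 2 → $t4=2
and $t1, $t1, 6 → $t1=23&6=6
or $t4, $t4, $t1 → $t4=2|6=6
cmp $t1, 27  (cmp 6,27)
bne L2: taken
rem $t1, $t4, 5 → $t1=6%5=1
srl $t4, $t1, 1 → $t4=1>>1=0
After step 8: $t4 = 0.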